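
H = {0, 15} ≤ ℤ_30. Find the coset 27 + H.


27 + H = {27 + h (mod 30) : h ∈ H}
27+0=27, 27+15=12
27 + H = {12, 27} = 12 + H

27 + H = {12, 27}


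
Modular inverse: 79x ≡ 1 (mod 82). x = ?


Use the extended Euclidean algorithm to write 1 = 79·s + 82·t; then s mod 82 is the inverse.
Euclidean algorithm:
  79 = 0·82 + 79
  82 = 1·79 + 3
  79 = 26·3 + 1
  3 = 3·1 + 0
gcd(79,82) = 1
Back-substitution gives: 79·(27) + 82·(-26) = 1
So 79⁻¹ ≡ 27 ≡ 27 (mod 82)
Check: 79 × 27 = 2133 ≡ 1 (mod 82) ✓

79⁻¹ ≡ 27 (mod 82)


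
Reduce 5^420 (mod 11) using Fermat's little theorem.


Fermat's little theorem: if p is prime and gcd(a,p)=1, then a^(p-1) ≡ 1 (mod p)
p = 11 is prime, gcd(5,11) = 1
Reduce exponent: 420 mod 10 = 0
So 5^420 ≡ 5^0 (mod 11)
5^0 = 1

5^420 ≡ 1 (mod 11)


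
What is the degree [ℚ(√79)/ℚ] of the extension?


√79 has minimal polynomial x² - 79 (irreducible over ℚ since 79 is squarefree)

[ℚ(√79)/ℚ] = 2


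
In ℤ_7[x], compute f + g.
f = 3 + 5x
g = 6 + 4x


Add coefficients mod 7:
x^0: 3 + 6 = 2 (mod 7)
x^1: 5 + 4 = 2 (mod 7)
Result: 2 + 2x

f + g = 2 + 2x


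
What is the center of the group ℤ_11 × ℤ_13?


Z(G) = {g ∈ G | gx = xg for all x ∈ G}
Direct product of abelian groups is abelian, so Z(G) = G

Z(ℤ_11 × ℤ_13) = ℤ_11 × ℤ_13


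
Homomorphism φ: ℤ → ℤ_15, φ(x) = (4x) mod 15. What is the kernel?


Kernel = preimage of identity
ker(φ) = {x ∈ ℤ : 4x ≡ 0 (mod 15)}. gcd(4,15) = 1, so 4x ≡ 0 (mod 15) ⟺ x ≡ 0 (mod 15/1 = 15). Hence ker(φ) = 15ℤ

ker(φ) = 15ℤ


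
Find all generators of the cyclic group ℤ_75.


g generates ℤ_n iff gcd(g,n) = 1
Prime factors of 75: 3, 5
Generators are g ∈ {1,...,74} not divisible by any of these primes.
Generators: {1, 2, 4, 7, 8, 11, 13, 14, 16, 17, 19, 22, 23, 26, 28, 29, 31, 32, 34, 37, 38, 41, 43, 44, 46, 47, 49, 52, 53, 56, 58, 59, 61, 62, 64, 67, 68, 71, 73, 74}
Number of generators = φ(75) = 40

Generators of ℤ_75 = {1, 2, 4, 7, 8, 11, 13, 14, 16, 17, 19, 22, 23, 26, 28, 29, 31, 32, 34, 37, 38, 41, 43, 44, 46, 47, 49, 52, 53, 56, 58, 59, 61, 62, 64, 67, 68, 71, 73, 74}


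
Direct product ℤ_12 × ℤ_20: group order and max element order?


|ℤ_12 × ℤ_20| = 12 × 20 = 240
Max element order = lcm(12,20) = 60
Cyclic? No (gcd=4)

|ℤ_12×ℤ_20| = 240, max element order = 60


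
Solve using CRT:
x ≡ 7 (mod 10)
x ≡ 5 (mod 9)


m₁ = 10, m₂ = 9, gcd = 1, so CRT applies. M = m₁·m₂ = 90
Let M₁ = M/m₁ = 9, M₂ = M/m₂ = 10
Find y₁ ≡ M₁⁻¹ (mod m₁): 9⁻¹ ≡ 9 (mod 10)
Find y₂ ≡ M₂⁻¹ (mod m₂): 10⁻¹ ≡ 1 (mod 9)
x = a₁·M₁·y₁ + a₂·M₂·y₂ = 7·9·9 + 5·10·1 = 617
Reduce mod 90: x ≡ 77
Check: 77 mod 10 = 7 ✓, 77 mod 9 = 5 ✓

x ≡ 77 (mod 90)


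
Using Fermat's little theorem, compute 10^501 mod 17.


Fermat's little theorem: if p is prime and gcd(a,p)=1, then a^(p-1) ≡ 1 (mod p)
p = 17 is prime, gcd(10,17) = 1
Reduce exponent: 501 mod 16 = 5
So 10^501 ≡ 10^5 (mod 17)
10^5 mod 17 = 6

10^501 ≡ 6 (mod 17)


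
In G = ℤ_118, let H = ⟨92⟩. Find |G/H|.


|⟨92⟩| = n / gcd(92, 118) = 118 / 2 = 59
H is normal (ℤ_118 is abelian).
|G/H| = |G| / |H| = 118 / 59 = 2

|G/H| = 2


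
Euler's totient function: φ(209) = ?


Factor n: 209 = 11 × 19
φ(n) = n · ∏(1 - 1/p) over distinct primes p | n
φ(209) = 209 · (1 - 1/11) · (1 - 1/19) = 180

φ(209) = 180


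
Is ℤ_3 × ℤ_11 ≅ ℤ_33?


Comparing ℤ_3 × ℤ_11 and ℤ_33:
gcd(3,11) = 1, so ℤ_3 × ℤ_11 ≅ ℤ_33 (CRT)

Yes, ℤ_3 × ℤ_11 ≅ ℤ_33


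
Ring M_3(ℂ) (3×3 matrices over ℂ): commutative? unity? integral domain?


Matrix multiplication is non-commutative for n ≥ 2; the identity matrix I is the unity; singular matrices give zero divisors, so not an integral domain
Commutative: No
Integral domain: No
Has unity: Yes

M_3(ℂ) (3×3 matrices over ℂ): Commutative=No, Unity=Yes


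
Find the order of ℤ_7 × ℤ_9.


|A × B| = |A| · |B|
|ℤ_7 × ℤ_9| = 7 × 9 = 63

|ℤ_7 × ℤ_9| = 63


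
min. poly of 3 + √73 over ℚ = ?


Let α = 3 + √73. Then α - 3 = √73, so (α - 3)² = 73, giving α² - 6α - 64 = 0. Degree 2 and α ∉ ℚ, so this is the minimal polynomial.

Minimal polynomial: x² - 6x - 64


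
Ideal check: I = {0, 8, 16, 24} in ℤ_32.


Check ideal conditions for I = {0, 8, 16, 24} in ℤ_32:
(1) I is an additive subgroup? Yes
(2) For r ∈ ℤ_32 and a ∈ I: r·a ∈ I? Yes

Yes, I is an ideal of ℤ_32


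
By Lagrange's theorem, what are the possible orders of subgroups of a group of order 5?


Lagrange's theorem: |H| divides |G|
|G| = 5
Divisors of 5: 1, 5

Possible subgroup orders: {1, 5}


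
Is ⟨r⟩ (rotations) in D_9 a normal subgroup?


H = ⟨r⟩ (rotations) in D_9
The rotation subgroup ⟨r⟩ has index 2 in D_9, so it is normal

Yes, normal subgroup


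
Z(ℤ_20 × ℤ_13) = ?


Z(G) = {g ∈ G | gx = xg for all x ∈ G}
Direct product of abelian groups is abelian, so Z(G) = G

Z(ℤ_20 × ℤ_13) = ℤ_20 × ℤ_13


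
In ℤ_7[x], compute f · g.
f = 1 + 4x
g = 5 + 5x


Expand and collect like terms; reduce coefficients mod 7:
x^0: 1·5 = 5 ≡ 5 (mod 7)
x^1: 1·5 + 4·5 = 25 ≡ 4 (mod 7)
x^2: 4·5 = 20 ≡ 6 (mod 7)
Result: 5 + 4x + 6x^2

f · g = 5 + 4x + 6x^2


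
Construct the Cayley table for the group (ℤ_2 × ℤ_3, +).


Elements: {(0,0), (0,1), (0,2), (1,0), (1,1), (1,2)}
Operation: componentwise addition mod (2, 3)
Entry (a, b) = ((a₁+b₁) mod 2, (a₂+b₂) mod 3)

Cayley table:
      | (0,0) | (0,1) | (0,2) | (1,0) | (1,1) | (1,2)
(0,0) | (0,0) | (0,1) | (0,2) | (1,0) | (1,1) | (1,2)
(0,1) | (0,1) | (0,2) | (0,0) | (1,1) | (1,2) | (1,0)
(0,2) | (0,2) | (0,0) | (0,1) | (1,2) | (1,0) | (1,1)
(1,0) | (1,0) | (1,1) | (1,2) | (0,0) | (0,1) | (0,2)
(1,1) | (1,1) | (1,2) | (1,0) | (0,1) | (0,2) | (0,0)
(1,2) | (1,2) | (1,0) | (1,1) | (0,2) | (0,0) | (0,1)


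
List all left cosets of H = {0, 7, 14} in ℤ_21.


H = {0, 7, 14}, |H| = 3
Number of cosets = |G|/|H| = 21/3 = 7
0 + H = {0, 7, 14}
1 + H = {1, 8, 15}
2 + H = {2, 9, 16}
3 + H = {3, 10, 17}
4 + H = {4, 11, 18}
5 + H = {5, 12, 19}
6 + H = {6, 13, 20}

Cosets: 0+H={0,7,14}; 1+H={1,8,15}; 2+H={2,9,16}; 3+H={3,10,17}; 4+H={4,11,18}; 5+H={5,12,19}; 6+H={6,13,20}


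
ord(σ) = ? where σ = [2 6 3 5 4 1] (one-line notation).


Cycle decomposition: (1 2 6) (4 5)
Cycle lengths: 3, 2
Order = lcm(3, 2) = 6

ord(σ) = 6


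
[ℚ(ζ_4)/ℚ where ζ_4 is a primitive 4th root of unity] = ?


[ℚ(ζ_n):ℚ] = deg Φ_n(x) = φ(n). Here φ(4) = 2

[ℚ(ζ_4)/ℚ where ζ_4 is a primitive 4th root of unity] = 2


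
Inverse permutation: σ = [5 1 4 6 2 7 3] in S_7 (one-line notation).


To find σ⁻¹, swap domain and range:
σ(1) = 5 → σ⁻¹(5) = 1
σ(2) = 1 → σ⁻¹(1) = 2
σ(3) = 4 → σ⁻¹(4) = 3
σ(4) = 6 → σ⁻¹(6) = 4
σ(5) = 2 → σ⁻¹(2) = 5
σ(6) = 7 → σ⁻¹(7) = 6
σ(7) = 3 → σ⁻¹(3) = 7

σ⁻¹ = [2 5 7 3 1 4 6]


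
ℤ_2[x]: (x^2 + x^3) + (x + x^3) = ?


Add coefficients mod 2:
x^0: 0 + 0 = 0 (mod 2)
x^1: 0 + 1 = 1 (mod 2)
x^2: 1 + 0 = 1 (mod 2)
x^3: 1 + 1 = 0 (mod 2)
Result: x + x^2

f + g = x + x^2


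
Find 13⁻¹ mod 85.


Use the extended Euclidean algorithm to write 1 = 13·s + 85·t; then s mod 85 is the inverse.
Euclidean algorithm:
  13 = 0·85 + 13
  85 = 6·13 + 7
  13 = 1·7 + 6
  7 = 1·6 + 1
  6 = 6·1 + 0
gcd(13,85) = 1
Back-substitution gives: 13·(-13) + 85·(2) = 1
So 13⁻¹ ≡ -13 ≡ 72 (mod 85)
Check: 13 × 72 = 936 ≡ 1 (mod 85) ✓

13⁻¹ ≡ 72 (mod 85)


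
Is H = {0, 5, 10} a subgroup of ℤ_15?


Subgroup test for H = {0, 5, 10} in (ℤ_15, +):
(1) 0 ∈ H? Yes
(2) Closure: for all a,b ∈ H, (a+b) mod 15 ∈ H? Yes
(3) Inverses: for all a ∈ H, -a mod 15 ∈ H? Yes

Yes, H is a subgroup of ℤ_15


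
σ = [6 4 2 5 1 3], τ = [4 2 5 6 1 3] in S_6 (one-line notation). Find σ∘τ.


σ∘τ: apply τ first, then σ
1 →τ 4 →σ 5
2 →τ 2 →σ 4
3 →τ 5 →σ 1
4 →τ 6 →σ 3
5 →τ 1 →σ 6
6 →τ 3 →σ 2

σ∘τ = [5 4 1 3 6 2]


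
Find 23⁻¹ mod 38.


Use the extended Euclidean algorithm to write 1 = 23·s + 38·t; then s mod 38 is the inverse.
Euclidean algorithm:
  23 = 0·38 + 23
  38 = 1·23 + 15
  23 = 1·15 + 8
  15 = 1·8 + 7
  8 = 1·7 + 1
  7 = 7·1 + 0
gcd(23,38) = 1
Back-substitution gives: 23·(5) + 38·(-3) = 1
So 23⁻¹ ≡ 5 ≡ 5 (mod 38)
Check: 23 × 5 = 115 ≡ 1 (mod 38) ✓

23⁻¹ ≡ 5 (mod 38)


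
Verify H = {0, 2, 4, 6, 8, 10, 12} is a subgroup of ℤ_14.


Subgroup test for H = {0, 2, 4, 6, 8, 10, 12} in (ℤ_14, +):
(1) 0 ∈ H? Yes
(2) Closure: for all a,b ∈ H, (a+b) mod 14 ∈ H? Yes
(3) Inverses: for all a ∈ H, -a mod 14 ∈ H? Yes

Yes, H is a subgroup of ℤ_14


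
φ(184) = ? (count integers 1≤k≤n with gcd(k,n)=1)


Factor n: 184 = 2^3 × 23
φ(n) = n · ∏(1 - 1/p) over distinct primes p | n
φ(184) = 184 · (1 - 1/2) · (1 - 1/23) = 88

φ(184) = 88


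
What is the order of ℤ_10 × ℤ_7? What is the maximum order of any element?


|ℤ_10 × ℤ_7| = 10 × 7 = 70
Max element order = lcm(10,7) = 70
Cyclic? Yes (gcd=1)

|ℤ_10×ℤ_7| = 70, max element order = 70


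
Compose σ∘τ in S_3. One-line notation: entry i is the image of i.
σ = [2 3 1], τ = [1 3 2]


σ∘τ: apply τ first, then σ
1 →τ 1 →σ 2
2 →τ 3 →σ 1
3 →τ 2 →σ 3

σ∘τ = [2 1 3]


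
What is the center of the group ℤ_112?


Z(G) = {g ∈ G | gx = xg for all x ∈ G}
ℤ_112 is abelian, so Z(G) = G

Z(ℤ_112) = ℤ_112


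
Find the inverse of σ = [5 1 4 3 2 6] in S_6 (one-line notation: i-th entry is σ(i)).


To find σ⁻¹, swap domain and range:
σ(1) = 5 → σ⁻¹(5) = 1
σ(2) = 1 → σ⁻¹(1) = 2
σ(3) = 4 → σ⁻¹(4) = 3
σ(4) = 3 → σ⁻¹(3) = 4
σ(5) = 2 → σ⁻¹(2) = 5
σ(6) = 6 → σ⁻¹(6) = 6

σ⁻¹ = [2 5 4 3 1 6]


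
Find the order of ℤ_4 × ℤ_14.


|A × B| = |A| · |B|
|ℤ_4 × ℤ_14| = 4 × 14 = 56

|ℤ_4 × ℤ_14| = 56


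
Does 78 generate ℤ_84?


g generates ℤ_n iff gcd(g, n) = 1
gcd(78, 84) = 6
Since gcd = 6 ≠ 1, ⟨78⟩ has order 14 < 84, so 78 is not a generator.

No, 78 does not generate ℤ_84


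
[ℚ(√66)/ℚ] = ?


√66 has minimal polynomial x² - 66 (irreducible over ℚ since 66 is squarefree)

[ℚ(√66)/ℚ] = 2


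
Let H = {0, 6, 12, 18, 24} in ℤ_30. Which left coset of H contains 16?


16 + H = {16 + h (mod 30) : h ∈ H}
16+0=16, 16+6=22, 16+12=28, 16+18=4, 16+24=10
16 + H = {4, 10, 16, 22, 28} = 4 + H

16 + H = {4, 10, 16, 22, 28}


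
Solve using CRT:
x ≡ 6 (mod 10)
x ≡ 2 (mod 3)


m₁ = 10, m₂ = 3, gcd = 1, so CRT applies. M = m₁·m₂ = 30
Let M₁ = M/m₁ = 3, M₂ = M/m₂ = 10
Find y₁ ≡ M₁⁻¹ (mod m₁): 3⁻¹ ≡ 7 (mod 10)
Find y₂ ≡ M₂⁻¹ (mod m₂): 10⁻¹ ≡ 1 (mod 3)
x = a₁·M₁·y₁ + a₂·M₂·y₂ = 6·3·7 + 2·10·1 = 146
Reduce mod 30: x ≡ 26
Check: 26 mod 10 = 6 ✓, 26 mod 3 = 2 ✓

x ≡ 26 (mod 30)


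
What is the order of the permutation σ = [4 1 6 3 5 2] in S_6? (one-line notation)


Cycle decomposition: (1 4 3 6 2)
Cycle lengths: 5
Order = lcm(5) = 5

ord(σ) = 5


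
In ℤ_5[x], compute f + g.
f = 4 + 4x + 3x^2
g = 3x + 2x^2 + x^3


Add coefficients mod 5:
x^0: 4 + 0 = 4 (mod 5)
x^1: 4 + 3 = 2 (mod 5)
x^2: 3 + 2 = 0 (mod 5)
x^3: 0 + 1 = 1 (mod 5)
Result: 4 + 2x + x^3

f + g = 4 + 2x + x^3


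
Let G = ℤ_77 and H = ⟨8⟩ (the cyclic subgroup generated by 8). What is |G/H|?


|⟨8⟩| = n / gcd(8, 77) = 77 / 1 = 77
H is normal (ℤ_77 is abelian).
|G/H| = |G| / |H| = 77 / 77 = 1

|G/H| = 1


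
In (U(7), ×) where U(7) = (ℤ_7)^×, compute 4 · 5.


Operation: multiplication mod 7
4 · 5 = (a × b) mod 7 with a = 4, b = 5

4 · 5 = 6


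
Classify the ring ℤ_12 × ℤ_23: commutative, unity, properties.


Direct product ring; commutative with unity (1,1); but (1,0)·(0,1) = (0,0) gives zero divisors, so not an integral domain
Commutative: Yes
Integral domain: No
Has unity: Yes

ℤ_12 × ℤ_23: Commutative=Yes, Unity=Yes


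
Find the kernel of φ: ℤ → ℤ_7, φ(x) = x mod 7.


Kernel = preimage of identity
ker(φ) = {x ∈ ℤ : x ≡ 0 (mod 7)} = 7ℤ = {0, ±7, ±14, ...}

ker(φ) = 7ℤ


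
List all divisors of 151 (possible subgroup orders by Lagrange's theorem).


Lagrange's theorem: |H| divides |G|
|G| = 151
Divisors of 151: 1, 151

Possible subgroup orders: {1, 151}


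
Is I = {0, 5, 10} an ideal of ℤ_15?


Check ideal conditions for I = {0, 5, 10} in ℤ_15:
(1) I is an additive subgroup? Yes
(2) For r ∈ ℤ_15 and a ∈ I: r·a ∈ I? Yes

Yes, I is an ideal of ℤ_15


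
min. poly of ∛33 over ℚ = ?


∛33 satisfies x³ - 33 = 0, irreducible over ℚ (no rational root; 33 is not a perfect cube)

Minimal polynomial: x³ - 33


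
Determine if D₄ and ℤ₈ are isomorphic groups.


Comparing D₄ and ℤ₈:
D₄ is non-abelian, ℤ₈ is abelian

No, D₄ ≇ ℤ₈


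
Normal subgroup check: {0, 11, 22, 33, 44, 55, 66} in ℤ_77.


H = {0, 11, 22, 33, 44, 55, 66} in ℤ_77
ℤ_77 is abelian; every subgroup of an abelian group is normal

Yes, normal subgroup


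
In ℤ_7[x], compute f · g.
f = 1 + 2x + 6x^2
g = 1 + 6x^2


Expand and collect like terms; reduce coefficients mod 7:
x^0: 1·1 = 1 ≡ 1 (mod 7)
x^1: 1·0 + 2·1 = 2 ≡ 2 (mod 7)
x^2: 1·6 + 2·0 + 6·1 = 12 ≡ 5 (mod 7)
x^3: 2·6 + 6·0 = 12 ≡ 5 (mod 7)
x^4: 6·6 = 36 ≡ 1 (mod 7)
Result: 1 + 2x + 5x^2 + 5x^3 + x^4

f · g = 1 + 2x + 5x^2 + 5x^3 + x^4


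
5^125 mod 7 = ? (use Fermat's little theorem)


Fermat's little theorem: if p is prime and gcd(a,p)=1, then a^(p-1) ≡ 1 (mod p)
p = 7 is prime, gcd(5,7) = 1
Reduce exponent: 125 mod 6 = 5
So 5^125 ≡ 5^5 (mod 7)
5^5 mod 7 = 3

5^125 ≡ 3 (mod 7)


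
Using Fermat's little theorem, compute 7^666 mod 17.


Fermat's little theorem: if p is prime and gcd(a,p)=1, then a^(p-1) ≡ 1 (mod p)
p = 17 is prime, gcd(7,17) = 1
Reduce exponent: 666 mod 16 = 10
So 7^666 ≡ 7^10 (mod 17)
7^10 mod 17 = 2

7^666 ≡ 2 (mod 17)


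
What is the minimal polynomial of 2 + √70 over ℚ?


Let α = 2 + √70. Then α - 2 = √70, so (α - 2)² = 70, giving α² - 4α - 66 = 0. Degree 2 and α ∉ ℚ, so this is the minimal polynomial.

Minimal polynomial: x² - 4x - 66


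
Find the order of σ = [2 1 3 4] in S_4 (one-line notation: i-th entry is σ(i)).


Cycle decomposition: (1 2)
Cycle lengths: 2
Order = lcm(2) = 2

ord(σ) = 2


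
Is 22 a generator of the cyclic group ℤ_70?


g generates ℤ_n iff gcd(g, n) = 1
gcd(22, 70) = 2
Since gcd = 2 ≠ 1, ⟨22⟩ has order 35 < 70, so 22 is not a generator.

No, 22 does not generate ℤ_70


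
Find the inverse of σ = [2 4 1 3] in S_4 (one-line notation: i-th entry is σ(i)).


To find σ⁻¹, swap domain and range:
σ(1) = 2 → σ⁻¹(2) = 1
σ(2) = 4 → σ⁻¹(4) = 2
σ(3) = 1 → σ⁻¹(1) = 3
σ(4) = 3 → σ⁻¹(3) = 4

σ⁻¹ = [3 1 4 2]


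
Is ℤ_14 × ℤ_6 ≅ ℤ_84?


Comparing ℤ_14 × ℤ_6 and ℤ_84:
gcd(14,6) = 2 ≠ 1. Max element order in ℤ_14×ℤ_6 is lcm(14,6) = 42 < 84, so it has no element of order 84

No, ℤ_14 × ℤ_6 ≇ ℤ_84


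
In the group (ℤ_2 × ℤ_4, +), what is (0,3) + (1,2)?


Operation: componentwise addition mod (2, 4)
(0,3) + (1,2) = ((a₁+b₁) mod 2, (a₂+b₂) mod 4) with a = (0,3), b = (1,2)

(0,3) + (1,2) = (1,1)


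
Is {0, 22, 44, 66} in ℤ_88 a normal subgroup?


H = {0, 22, 44, 66} in ℤ_88
ℤ_88 is abelian; every subgroup of an abelian group is normal

Yes, normal subgroup


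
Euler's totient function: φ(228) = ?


Factor n: 228 = 2^2 × 3 × 19
φ(n) = n · ∏(1 - 1/p) over distinct primes p | n
φ(228) = 228 · (1 - 1/2) · (1 - 1/3) · (1 - 1/19) = 72

φ(228) = 72


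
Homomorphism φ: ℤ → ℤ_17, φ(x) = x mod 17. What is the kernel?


Kernel = preimage of identity
ker(φ) = {x ∈ ℤ : x ≡ 0 (mod 17)} = 17ℤ = {0, ±17, ±34, ...}

ker(φ) = 17ℤ


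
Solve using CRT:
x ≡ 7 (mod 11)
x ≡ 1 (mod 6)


m₁ = 11, m₂ = 6, gcd = 1, so CRT applies. M = m₁·m₂ = 66
Let M₁ = M/m₁ = 6, M₂ = M/m₂ = 11
Find y₁ ≡ M₁⁻¹ (mod m₁): 6⁻¹ ≡ 2 (mod 11)
Find y₂ ≡ M₂⁻¹ (mod m₂): 11⁻¹ ≡ 5 (mod 6)
x = a₁·M₁·y₁ + a₂·M₂·y₂ = 7·6·2 + 1·11·5 = 139
Reduce mod 66: x ≡ 7
Check: 7 mod 11 = 7 ✓, 7 mod 6 = 1 ✓

x ≡ 7 (mod 66)


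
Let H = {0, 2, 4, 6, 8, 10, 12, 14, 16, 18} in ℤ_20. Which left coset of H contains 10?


10 + H = {10 + h (mod 20) : h ∈ H}
10+0=10, 10+2=12, 10+4=14, 10+6=16, 10+8=18, 10+10=0, 10+12=2, 10+14=4, 10+16=6, 10+18=8
10 + H = {0, 2, 4, 6, 8, 10, 12, 14, 16, 18} = 0 + H

10 + H = {0, 2, 4, 6, 8, 10, 12, 14, 16, 18}


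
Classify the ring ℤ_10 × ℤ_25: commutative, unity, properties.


Direct product ring; commutative with unity (1,1); but (1,0)·(0,1) = (0,0) gives zero divisors, so not an integral domain
Commutative: Yes
Integral domain: No
Has unity: Yes

ℤ_10 × ℤ_25: Commutative=Yes, Unity=Yes


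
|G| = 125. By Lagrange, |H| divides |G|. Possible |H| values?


Lagrange's theorem: |H| divides |G|
|G| = 125
Divisors of 125: 1, 5, 25, 125

Possible subgroup orders: {1, 5, 25, 125}


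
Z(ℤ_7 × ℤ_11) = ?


Z(G) = {g ∈ G | gx = xg for all x ∈ G}
Direct product of abelian groups is abelian, so Z(G) = G

Z(ℤ_7 × ℤ_11) = ℤ_7 × ℤ_11


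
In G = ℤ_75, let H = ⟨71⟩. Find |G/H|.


|⟨71⟩| = n / gcd(71, 75) = 75 / 1 = 75
H is normal (ℤ_75 is abelian).
|G/H| = |G| / |H| = 75 / 75 = 1

|G/H| = 1


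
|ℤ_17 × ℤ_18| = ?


|A × B| = |A| · |B|
|ℤ_17 × ℤ_18| = 17 × 18 = 306

|ℤ_17 × ℤ_18| = 306


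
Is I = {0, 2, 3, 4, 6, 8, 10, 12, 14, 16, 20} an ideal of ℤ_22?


Check ideal conditions for I = {0, 2, 3, 4, 6, 8, 10, 12, 14, 16, 20} in ℤ_22:
(1) I is an additive subgroup? No
(2) For r ∈ ℤ_22 and a ∈ I: r·a ∈ I? No  [counterexample: r=2, a=20, r·a mod 22 = 18 ∉ I]

No, I is not an ideal of ℤ_22


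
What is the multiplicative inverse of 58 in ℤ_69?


Use the extended Euclidean algorithm to write 1 = 58·s + 69·t; then s mod 69 is the inverse.
Euclidean algorithm:
  58 = 0·69 + 58
  69 = 1·58 + 11
  58 = 5·11 + 3
  11 = 3·3 + 2
  3 = 1·2 + 1
  2 = 2·1 + 0
gcd(58,69) = 1
Back-substitution gives: 58·(25) + 69·(-21) = 1
So 58⁻¹ ≡ 25 ≡ 25 (mod 69)
Check: 58 × 25 = 1450 ≡ 1 (mod 69) ✓

58⁻¹ ≡ 25 (mod 69)


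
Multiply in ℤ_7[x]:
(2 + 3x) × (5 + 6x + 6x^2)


Expand and collect like terms; reduce coefficients mod 7:
x^0: 2·5 = 10 ≡ 3 (mod 7)
x^1: 2·6 + 3·5 = 27 ≡ 6 (mod 7)
x^2: 2·6 + 3·6 = 30 ≡ 2 (mod 7)
x^3: 3·6 = 18 ≡ 4 (mod 7)
Result: 3 + 6x + 2x^2 + 4x^3

f · g = 3 + 6x + 2x^2 + 4x^3


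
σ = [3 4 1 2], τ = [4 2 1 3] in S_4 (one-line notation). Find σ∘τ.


σ∘τ: apply τ first, then σ
1 →τ 4 →σ 2
2 →τ 2 →σ 4
3 →τ 1 →σ 3
4 →τ 3 →σ 1

σ∘τ = [2 4 3 1]


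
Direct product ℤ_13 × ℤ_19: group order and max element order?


|ℤ_13 × ℤ_19| = 13 × 19 = 247
Max element order = lcm(13,19) = 247
Cyclic? Yes (gcd=1)

|ℤ_13×ℤ_19| = 247, max element order = 247


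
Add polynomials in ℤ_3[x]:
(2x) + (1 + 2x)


Add coefficients mod 3:
x^0: 0 + 1 = 1 (mod 3)
x^1: 2 + 2 = 1 (mod 3)
Result: 1 + x

f + g = 1 + x


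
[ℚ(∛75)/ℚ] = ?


∛75 has minimal polynomial x³ - 75 (irreducible over ℚ since 75 is not a perfect cube)

[ℚ(∛75)/ℚ] = 3


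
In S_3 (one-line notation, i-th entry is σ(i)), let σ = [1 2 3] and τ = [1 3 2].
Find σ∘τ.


σ∘τ: apply τ first, then σ
1 →τ 1 →σ 1
2 →τ 3 →σ 3
3 →τ 2 →σ 2

σ∘τ = [1 3 2]


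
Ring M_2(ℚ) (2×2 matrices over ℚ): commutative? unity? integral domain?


Matrix multiplication is non-commutative for n ≥ 2; the identity matrix I is the unity; singular matrices give zero divisors, so not an integral domain
Commutative: No
Integral domain: No
Has unity: Yes

M_2(ℚ) (2×2 matrices over ℚ): Commutative=No, Unity=Yes


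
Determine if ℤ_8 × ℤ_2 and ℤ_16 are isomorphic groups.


Comparing ℤ_8 × ℤ_2 and ℤ_16:
gcd(8,2) = 2 ≠ 1. Max element order in ℤ_8×ℤ_2 is lcm(8,2) = 8 < 16, so it has no element of order 16

No, ℤ_8 × ℤ_2 ≇ ℤ_16


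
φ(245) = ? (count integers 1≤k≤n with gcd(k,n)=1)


Factor n: 245 = 5 × 7^2
φ(n) = n · ∏(1 - 1/p) over distinct primes p | n
φ(245) = 245 · (1 - 1/5) · (1 - 1/7) = 168

φ(245) = 168


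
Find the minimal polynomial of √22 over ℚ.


√22 satisfies x² - 22 = 0, irreducible over ℚ since 22 is squarefree

Minimal polynomial: x² - 22


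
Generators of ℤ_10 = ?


g generates ℤ_n iff gcd(g,n) = 1
Checking each g ∈ {1,...,9}:
gcd(1,10) = 1
gcd(2,10) = 2
gcd(3,10) = 1
gcd(4,10) = 2
gcd(5,10) = 5
gcd(6,10) = 2
gcd(7,10) = 1
gcd(8,10) = 2
gcd(9,10) = 1
Generators: {1, 3, 7, 9}
Number of generators = φ(10) = 4

Generators of ℤ_10 = {1, 3, 7, 9}


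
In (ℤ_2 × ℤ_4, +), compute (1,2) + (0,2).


Operation: componentwise addition mod (2, 4)
(1,2) + (0,2) = ((a₁+b₁) mod 2, (a₂+b₂) mod 4) with a = (1,2), b = (0,2)

(1,2) + (0,2) = (1,0)


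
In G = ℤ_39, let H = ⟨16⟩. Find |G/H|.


|⟨16⟩| = n / gcd(16, 39) = 39 / 1 = 39
H is normal (ℤ_39 is abelian).
|G/H| = |G| / |H| = 39 / 39 = 1

|G/H| = 1


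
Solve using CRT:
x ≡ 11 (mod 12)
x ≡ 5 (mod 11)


m₁ = 12, m₂ = 11, gcd = 1, so CRT applies. M = m₁·m₂ = 132
Let M₁ = M/m₁ = 11, M₂ = M/m₂ = 12
Find y₁ ≡ M₁⁻¹ (mod m₁): 11⁻¹ ≡ 11 (mod 12)
Find y₂ ≡ M₂⁻¹ (mod m₂): 12⁻¹ ≡ 1 (mod 11)
x = a₁·M₁·y₁ + a₂·M₂·y₂ = 11·11·11 + 5·12·1 = 1391
Reduce mod 132: x ≡ 71
Check: 71 mod 12 = 11 ✓, 71 mod 11 = 5 ✓

x ≡ 71 (mod 132)


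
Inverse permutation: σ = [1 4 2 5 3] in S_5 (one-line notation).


To find σ⁻¹, swap domain and range:
σ(1) = 1 → σ⁻¹(1) = 1
σ(2) = 4 → σ⁻¹(4) = 2
σ(3) = 2 → σ⁻¹(2) = 3
σ(4) = 5 → σ⁻¹(5) = 4
σ(5) = 3 → σ⁻¹(3) = 5

σ⁻¹ = [1 3 5 2 4]


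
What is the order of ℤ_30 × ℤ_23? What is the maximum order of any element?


|ℤ_30 × ℤ_23| = 30 × 23 = 690
Max element order = lcm(30,23) = 690
Cyclic? Yes (gcd=1)

|ℤ_30×ℤ_23| = 690, max element order = 690


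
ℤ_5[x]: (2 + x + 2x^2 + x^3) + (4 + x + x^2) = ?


Add coefficients mod 5:
x^0: 2 + 4 = 1 (mod 5)
x^1: 1 + 1 = 2 (mod 5)
x^2: 2 + 1 = 3 (mod 5)
x^3: 1 + 0 = 1 (mod 5)
Result: 1 + 2x + 3x^2 + x^3

f + g = 1 + 2x + 3x^2 + x^3


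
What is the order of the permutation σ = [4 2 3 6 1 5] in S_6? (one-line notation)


Cycle decomposition: (1 4 6 5)
Cycle lengths: 4
Order = lcm(4) = 4

ord(σ) = 4


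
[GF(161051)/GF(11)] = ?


GF(161051) = GF(11^5), so the extension degree is 5

[GF(161051)/GF(11)] = 5


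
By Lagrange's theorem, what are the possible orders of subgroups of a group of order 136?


Lagrange's theorem: |H| divides |G|
|G| = 136
Divisors of 136: 1, 2, 4, 8, 17, 34, 68, 136

Possible subgroup orders: {1, 2, 4, 8, 17, 34, 68, 136}


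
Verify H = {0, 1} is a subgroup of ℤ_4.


Subgroup test for H = {0, 1} in (ℤ_4, +):
(1) 0 ∈ H? Yes
(2) Closure: for all a,b ∈ H, (a+b) mod 4 ∈ H? No  [counterexample: 1 + 1 = 2 ∉ H]
(3) Inverses: for all a ∈ H, -a mod 4 ∈ H? No

No, H is not a subgroup of ℤ_4


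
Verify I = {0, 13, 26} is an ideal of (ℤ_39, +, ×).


Check ideal conditions for I = {0, 13, 26} in ℤ_39:
(1) I is an additive subgroup? Yes
(2) For r ∈ ℤ_39 and a ∈ I: r·a ∈ I? Yes

Yes, I is an ideal of ℤ_39


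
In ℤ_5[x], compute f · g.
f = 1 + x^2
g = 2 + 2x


Expand and collect like terms; reduce coefficients mod 5:
x^0: 1·2 = 2 ≡ 2 (mod 5)
x^1: 1·2 + 0·2 = 2 ≡ 2 (mod 5)
x^2: 0·2 + 1·2 = 2 ≡ 2 (mod 5)
x^3: 1·2 = 2 ≡ 2 (mod 5)
Result: 2 + 2x + 2x^2 + 2x^3

f · g = 2 + 2x + 2x^2 + 2x^3


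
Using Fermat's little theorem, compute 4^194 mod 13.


Fermat's little theorem: if p is prime and gcd(a,p)=1, then a^(p-1) ≡ 1 (mod p)
p = 13 is prime, gcd(4,13) = 1
Reduce exponent: 194 mod 12 = 2
So 4^194 ≡ 4^2 (mod 13)
4^2 mod 13 = 3

4^194 ≡ 3 (mod 13)


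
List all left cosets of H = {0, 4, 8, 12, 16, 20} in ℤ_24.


H = {0, 4, 8, 12, 16, 20}, |H| = 6
Number of cosets = |G|/|H| = 24/6 = 4
0 + H = {0, 4, 8, 12, 16, 20}
1 + H = {1, 5, 9, 13, 17, 21}
2 + H = {2, 6, 10, 14, 18, 22}
3 + H = {3, 7, 11, 15, 19, 23}

Cosets: 0+H={0,4,8,12,16,20}; 1+H={1,5,9,13,17,21}; 2+H={2,6,10,14,18,22}; 3+H={3,7,11,15,19,23}


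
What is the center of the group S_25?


Z(G) = {g ∈ G | gx = xg for all x ∈ G}
S_n is non-abelian for n ≥ 3; Z(S_25) is trivial

Z(S_25) = {e}


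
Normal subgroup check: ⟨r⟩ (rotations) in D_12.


H = ⟨r⟩ (rotations) in D_12
The rotation subgroup ⟨r⟩ has index 2 in D_12, so it is normal

Yes, normal subgroup


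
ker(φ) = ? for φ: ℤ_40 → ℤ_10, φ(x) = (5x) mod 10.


Kernel = preimage of identity
ker(φ) = {x ∈ ℤ_40 : 5x ≡ 0 (mod 10)}. Since 10 | 40, φ is well-defined. The kernel is the cyclic subgroup ⟨2⟩ of ℤ_40 (order 20), i.e. {0, 2, 4, 6, 8, 10, 12, 14, 16, 18, 20, 22, 24, 26, 28, 30, 32, 34, 36, 38}

ker(φ) = {0, 2, 4, 6, 8, 10, 12, 14, 16, 18, 20, 22, 24, 26, 28, 30, 32, 34, 36, 38}


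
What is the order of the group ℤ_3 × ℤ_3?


|A × B| = |A| · |B|
|ℤ_3 × ℤ_3| = 3 × 3 = 9

|ℤ_3 × ℤ_3| = 9


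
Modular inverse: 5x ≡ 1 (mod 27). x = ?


Use the extended Euclidean algorithm to write 1 = 5·s + 27·t; then s mod 27 is the inverse.
Euclidean algorithm:
  5 = 0·27 + 5
  27 = 5·5 + 2
  5 = 2·2 + 1
  2 = 2·1 + 0
gcd(5,27) = 1
Back-substitution gives: 5·(11) + 27·(-2) = 1
So 5⁻¹ ≡ 11 ≡ 11 (mod 27)
Check: 5 × 11 = 55 ≡ 1 (mod 27) ✓

5⁻¹ ≡ 11 (mod 27)


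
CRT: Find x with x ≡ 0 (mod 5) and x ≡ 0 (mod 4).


m₁ = 5, m₂ = 4, gcd = 1, so CRT applies. M = m₁·m₂ = 20
Let M₁ = M/m₁ = 4, M₂ = M/m₂ = 5
Find y₁ ≡ M₁⁻¹ (mod m₁): 4⁻¹ ≡ 4 (mod 5)
Find y₂ ≡ M₂⁻¹ (mod m₂): 5⁻¹ ≡ 1 (mod 4)
x = a₁·M₁·y₁ + a₂·M₂·y₂ = 0·4·4 + 0·5·1 = 0
Reduce mod 20: x ≡ 0
Check: 0 mod 5 = 0 ✓, 0 mod 4 = 0 ✓

x ≡ 0 (mod 20)


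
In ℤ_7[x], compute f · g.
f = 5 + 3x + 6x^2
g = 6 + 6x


Expand and collect like terms; reduce coefficients mod 7:
x^0: 5·6 = 30 ≡ 2 (mod 7)
x^1: 5·6 + 3·6 = 48 ≡ 6 (mod 7)
x^2: 3·6 + 6·6 = 54 ≡ 5 (mod 7)
x^3: 6·6 = 36 ≡ 1 (mod 7)
Result: 2 + 6x + 5x^2 + x^3

f · g = 2 + 6x + 5x^2 + x^3


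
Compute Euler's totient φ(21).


φ(n) = count of k ∈ {1,...,n} with gcd(k,n)=1
Coprimes to 21: {1, 2, 4, 5, 8, 10, 11, 13, 16, 17, 19, 20}
Count: 12

φ(21) = 12


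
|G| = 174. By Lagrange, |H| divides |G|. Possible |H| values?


Lagrange's theorem: |H| divides |G|
|G| = 174
Divisors of 174: 1, 2, 3, 6, 29, 58, 87, 174

Possible subgroup orders: {1, 2, 3, 6, 29, 58, 87, 174}


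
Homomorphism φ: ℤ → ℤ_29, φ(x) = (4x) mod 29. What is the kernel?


Kernel = preimage of identity
ker(φ) = {x ∈ ℤ : 4x ≡ 0 (mod 29)}. gcd(4,29) = 1, so 4x ≡ 0 (mod 29) ⟺ x ≡ 0 (mod 29/1 = 29). Hence ker(φ) = 29ℤ

ker(φ) = 29ℤ


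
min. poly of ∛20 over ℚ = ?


∛20 satisfies x³ - 20 = 0, irreducible over ℚ (no rational root; 20 is not a perfect cube)

Minimal polynomial: x³ - 20


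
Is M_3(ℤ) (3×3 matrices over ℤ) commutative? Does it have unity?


Matrix multiplication is non-commutative for n ≥ 2; the identity matrix I is the unity; singular matrices give zero divisors, so not an integral domain
Commutative: No
Integral domain: No
Has unity: Yes

M_3(ℤ) (3×3 matrices over ℤ): Commutative=No, Unity=Yes


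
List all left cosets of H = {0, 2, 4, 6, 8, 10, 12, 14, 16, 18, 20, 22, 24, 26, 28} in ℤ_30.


H = {0, 2, 4, 6, 8, 10, 12, 14, 16, 18, 20, 22, 24, 26, 28}, |H| = 15
Number of cosets = |G|/|H| = 30/15 = 2
0 + H = {0, 2, 4, 6, 8, 10, 12, 14, 16, 18, 20, 22, 24, 26, 28}
1 + H = {1, 3, 5, 7, 9, 11, 13, 15, 17, 19, 21, 23, 25, 27, 29}

Cosets: 0+H={0,2,4,6,8,10,12,14,16,18,20,22,24,26,28}; 1+H={1,3,5,7,9,11,13,15,17,19,21,23,25,27,29}


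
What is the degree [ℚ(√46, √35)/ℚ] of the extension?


[ℚ(√46,√35):ℚ] = [ℚ(√46,√35):ℚ(√46)]·[ℚ(√46):ℚ] = 2·2 = 4

[ℚ(√46, √35)/ℚ] = 4


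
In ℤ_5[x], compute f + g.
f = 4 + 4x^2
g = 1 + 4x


Add coefficients mod 5:
x^0: 4 + 1 = 0 (mod 5)
x^1: 0 + 4 = 4 (mod 5)
x^2: 4 + 0 = 4 (mod 5)
Result: 4x + 4x^2

f + g = 4x + 4x^2


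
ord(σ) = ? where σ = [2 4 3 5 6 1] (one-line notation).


Cycle decomposition: (1 2 4 5 6)
Cycle lengths: 5
Order = lcm(5) = 5

ord(σ) = 5


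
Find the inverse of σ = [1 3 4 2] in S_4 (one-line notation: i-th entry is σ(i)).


To find σ⁻¹, swap domain and range:
σ(1) = 1 → σ⁻¹(1) = 1
σ(2) = 3 → σ⁻¹(3) = 2
σ(3) = 4 → σ⁻¹(4) = 3
σ(4) = 2 → σ⁻¹(2) = 4

σ⁻¹ = [1 4 2 3]


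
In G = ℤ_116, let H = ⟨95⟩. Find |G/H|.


|⟨95⟩| = n / gcd(95, 116) = 116 / 1 = 116
H is normal (ℤ_116 is abelian).
|G/H| = |G| / |H| = 116 / 116 = 1

|G/H| = 1


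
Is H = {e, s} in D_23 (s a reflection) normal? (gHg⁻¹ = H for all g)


H = {e, s} in D_23 (s a reflection)
r·s·r⁻¹ = sr⁻² ≠ s for n ≥ 3, so {e, s} is not closed under conjugation

No, not a normal subgroup


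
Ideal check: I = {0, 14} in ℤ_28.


Check ideal conditions for I = {0, 14} in ℤ_28:
(1) I is an additive subgroup? Yes
(2) For r ∈ ℤ_28 and a ∈ I: r·a ∈ I? Yes

Yes, I is an ideal of ℤ_28


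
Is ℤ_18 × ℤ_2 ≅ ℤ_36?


Comparing ℤ_18 × ℤ_2 and ℤ_36:
gcd(18,2) = 2 ≠ 1. Max element order in ℤ_18×ℤ_2 is lcm(18,2) = 18 < 36, so it has no element of order 36

No, ℤ_18 × ℤ_2 ≇ ℤ_36


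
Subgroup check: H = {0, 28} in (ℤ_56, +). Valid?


Subgroup test for H = {0, 28} in (ℤ_56, +):
(1) 0 ∈ H? Yes
(2) Closure: for all a,b ∈ H, (a+b) mod 56 ∈ H? Yes
(3) Inverses: for all a ∈ H, -a mod 56 ∈ H? Yes

Yes, H is a subgroup of ℤ_56


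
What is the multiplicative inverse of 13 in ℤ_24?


Use the extended Euclidean algorithm to write 1 = 13·s + 24·t; then s mod 24 is the inverse.
Euclidean algorithm:
  13 = 0·24 + 13
  24 = 1·13 + 11
  13 = 1·11 + 2
  11 = 5·2 + 1
  2 = 2·1 + 0
gcd(13,24) = 1
Back-substitution gives: 13·(-11) + 24·(6) = 1
So 13⁻¹ ≡ -11 ≡ 13 (mod 24)
Check: 13 × 13 = 169 ≡ 1 (mod 24) ✓

13⁻¹ ≡ 13 (mod 24)


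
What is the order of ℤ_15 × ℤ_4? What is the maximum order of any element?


|ℤ_15 × ℤ_4| = 15 × 4 = 60
Max element order = lcm(15,4) = 60
Cyclic? Yes (gcd=1)

|ℤ_15×ℤ_4| = 60, max element order = 60


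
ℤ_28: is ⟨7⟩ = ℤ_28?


g generates ℤ_n iff gcd(g, n) = 1
gcd(7, 28) = 7
Since gcd = 7 ≠ 1, ⟨7⟩ has order 4 < 28, so 7 is not a generator.

No, 7 does not generate ℤ_28


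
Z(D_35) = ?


Z(G) = {g ∈ G | gx = xg for all x ∈ G}
For odd n, Z(D_n) = {e}: no nontrivial rotation commutes with all reflections

Z(D_35) = {e}


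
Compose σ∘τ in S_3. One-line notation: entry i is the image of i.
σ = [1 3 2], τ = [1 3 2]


σ∘τ: apply τ first, then σ
1 →τ 1 →σ 1
2 →τ 3 →σ 2
3 →τ 2 →σ 3

σ∘τ = [1 2 3]


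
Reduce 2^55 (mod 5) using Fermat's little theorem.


Fermat's little theorem: if p is prime and gcd(a,p)=1, then a^(p-1) ≡ 1 (mod p)
p = 5 is prime, gcd(2,5) = 1
Reduce exponent: 55 mod 4 = 3
So 2^55 ≡ 2^3 (mod 5)
2^3 mod 5 = 3

2^55 ≡ 3 (mod 5)


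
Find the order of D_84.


|D_n| = 2n (n rotations and n reflections)
|D_84| = 2×84 = 168

|D_84| = 168


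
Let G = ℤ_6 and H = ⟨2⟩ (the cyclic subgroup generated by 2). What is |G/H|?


|⟨2⟩| = n / gcd(2, 6) = 6 / 2 = 3
H is normal (ℤ_6 is abelian).
|G/H| = |G| / |H| = 6 / 3 = 2

|G/H| = 2


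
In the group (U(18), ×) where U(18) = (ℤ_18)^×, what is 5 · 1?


Operation: multiplication mod 18
5 · 1 = (a × b) mod 18 with a = 5, b = 1

5 · 1 = 5


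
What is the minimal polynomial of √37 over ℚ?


√37 satisfies x² - 37 = 0, irreducible over ℚ since 37 is squarefree

Minimal polynomial: x² - 37


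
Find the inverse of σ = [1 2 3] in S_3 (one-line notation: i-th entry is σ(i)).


To find σ⁻¹, swap domain and range:
σ(1) = 1 → σ⁻¹(1) = 1
σ(2) = 2 → σ⁻¹(2) = 2
σ(3) = 3 → σ⁻¹(3) = 3

σ⁻¹ = [1 2 3]


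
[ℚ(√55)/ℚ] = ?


√55 has minimal polynomial x² - 55 (irreducible over ℚ since 55 is squarefree)

[ℚ(√55)/ℚ] = 2


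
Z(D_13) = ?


Z(G) = {g ∈ G | gx = xg for all x ∈ G}
For odd n, Z(D_n) = {e}: no nontrivial rotation commutes with all reflections

Z(D_13) = {e}


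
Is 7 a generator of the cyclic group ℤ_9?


g generates ℤ_n iff gcd(g, n) = 1
gcd(7, 9) = 1
Since gcd = 1, 7 is a generator.

Yes, 7 generates ℤ_9


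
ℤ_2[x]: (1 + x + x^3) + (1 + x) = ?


Add coefficients mod 2:
x^0: 1 + 1 = 0 (mod 2)
x^1: 1 + 1 = 0 (mod 2)
x^2: 0 + 0 = 0 (mod 2)
x^3: 1 + 0 = 1 (mod 2)
Result: x^3

f + g = x^3


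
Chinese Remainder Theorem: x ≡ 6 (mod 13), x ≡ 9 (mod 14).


m₁ = 13, m₂ = 14, gcd = 1, so CRT applies. M = m₁·m₂ = 182
Let M₁ = M/m₁ = 14, M₂ = M/m₂ = 13
Find y₁ ≡ M₁⁻¹ (mod m₁): 14⁻¹ ≡ 1 (mod 13)
Find y₂ ≡ M₂⁻¹ (mod m₂): 13⁻¹ ≡ 13 (mod 14)
x = a₁·M₁·y₁ + a₂·M₂·y₂ = 6·14·1 + 9·13·13 = 1605
Reduce mod 182: x ≡ 149
Check: 149 mod 13 = 6 ✓, 149 mod 14 = 9 ✓

x ≡ 149 (mod 182)


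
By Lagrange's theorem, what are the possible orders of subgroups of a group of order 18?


Lagrange's theorem: |H| divides |G|
|G| = 18
Divisors of 18: 1, 2, 3, 6, 9, 18

Possible subgroup orders: {1, 2, 3, 6, 9, 18}


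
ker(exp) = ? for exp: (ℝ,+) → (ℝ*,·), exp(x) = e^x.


Kernel = preimage of identity
ker(exp) = {x ∈ ℝ | e^x = 1} = {0}

ker(exp) = {0}


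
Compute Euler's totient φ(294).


Factor n: 294 = 2 × 3 × 7^2
φ(n) = n · ∏(1 - 1/p) over distinct primes p | n
φ(294) = 294 · (1 - 1/2) · (1 - 1/3) · (1 - 1/7) = 84

φ(294) = 84


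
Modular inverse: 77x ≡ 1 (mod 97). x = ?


Use the extended Euclidean algorithm to write 1 = 77·s + 97·t; then s mod 97 is the inverse.
Euclidean algorithm:
  77 = 0·97 + 77
  97 = 1·77 + 20
  77 = 3·20 + 17
  20 = 1·17 + 3
  17 = 5·3 + 2
  3 = 1·2 + 1
  2 = 2·1 + 0
gcd(77,97) = 1
Back-substitution gives: 77·(-34) + 97·(27) = 1
So 77⁻¹ ≡ -34 ≡ 63 (mod 97)
Check: 77 × 63 = 4851 ≡ 1 (mod 97) ✓

77⁻¹ ≡ 63 (mod 97)


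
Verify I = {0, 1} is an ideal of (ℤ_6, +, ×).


Check ideal conditions for I = {0, 1} in ℤ_6:
(1) I is an additive subgroup? No
(2) For r ∈ ℤ_6 and a ∈ I: r·a ∈ I? No  [counterexample: r=2, a=1, r·a mod 6 = 2 ∉ I]

No, I is not an ideal of ℤ_6


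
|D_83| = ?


|D_n| = 2n (n rotations and n reflections)
|D_83| = 2×83 = 166

|D_83| = 166


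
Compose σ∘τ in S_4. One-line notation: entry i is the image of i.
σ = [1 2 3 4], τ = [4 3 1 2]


σ∘τ: apply τ first, then σ
1 →τ 4 →σ 4
2 →τ 3 →σ 3
3 →τ 1 →σ 1
4 →τ 2 →σ 2

σ∘τ = [4 3 1 2]


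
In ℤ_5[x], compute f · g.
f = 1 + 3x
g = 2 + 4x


Expand and collect like terms; reduce coefficients mod 5:
x^0: 1·2 = 2 ≡ 2 (mod 5)
x^1: 1·4 + 3·2 = 10 ≡ 0 (mod 5)
x^2: 3·4 = 12 ≡ 2 (mod 5)
Result: 2 + 2x^2

f · g = 2 + 2x^2


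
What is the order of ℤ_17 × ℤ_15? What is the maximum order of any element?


|ℤ_17 × ℤ_15| = 17 × 15 = 255
Max element order = lcm(17,15) = 255
Cyclic? Yes (gcd=1)

|ℤ_17×ℤ_15| = 255, max element order = 255


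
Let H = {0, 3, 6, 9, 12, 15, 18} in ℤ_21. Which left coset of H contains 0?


0 + H = {0 + h (mod 21) : h ∈ H}
0+0=0, 0+3=3, 0+6=6, 0+9=9, 0+12=12, 0+15=15, 0+18=18

0 + H = {0, 3, 6, 9, 12, 15, 18}


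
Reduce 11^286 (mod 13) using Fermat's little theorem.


Fermat's little theorem: if p is prime and gcd(a,p)=1, then a^(p-1) ≡ 1 (mod p)
p = 13 is prime, gcd(11,13) = 1
Reduce exponent: 286 mod 12 = 10
So 11^286 ≡ 11^10 (mod 13)
11^10 mod 13 = 10

11^286 ≡ 10 (mod 13)


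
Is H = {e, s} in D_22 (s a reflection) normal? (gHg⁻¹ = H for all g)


H = {e, s} in D_22 (s a reflection)
r·s·r⁻¹ = sr⁻² ≠ s for n ≥ 3, so {e, s} is not closed under conjugation

No, not a normal subgroup


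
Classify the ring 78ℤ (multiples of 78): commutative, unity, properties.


78ℤ is a commutative ring under +,× but has no multiplicative identity (1 ∉ 78ℤ); it has no zero divisors, but without unity it is not an integral domain
Commutative: Yes
Integral domain: No
Has unity: No

78ℤ (multiples of 78): Commutative=Yes, Unity=No


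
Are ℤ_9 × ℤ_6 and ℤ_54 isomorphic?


Comparing ℤ_9 × ℤ_6 and ℤ_54:
gcd(9,6) = 3 ≠ 1. Max element order in ℤ_9×ℤ_6 is lcm(9,6) = 18 < 54, so it has no element of order 54

No, ℤ_9 × ℤ_6 ≇ ℤ_54


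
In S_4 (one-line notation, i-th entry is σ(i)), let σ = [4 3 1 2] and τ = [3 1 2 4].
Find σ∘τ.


σ∘τ: apply τ first, then σ
1 →τ 3 →σ 1
2 →τ 1 →σ 4
3 →τ 2 →σ 3
4 →τ 4 →σ 2

σ∘τ = [1 4 3 2]


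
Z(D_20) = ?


Z(G) = {g ∈ G | gx = xg for all x ∈ G}
For even n, Z(D_n) = {e, r^(n/2)}: the 180° rotation r^10 commutes with every reflection and rotation

Z(D_20) = {e, r^10}


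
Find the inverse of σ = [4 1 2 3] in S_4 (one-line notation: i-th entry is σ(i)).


To find σ⁻¹, swap domain and range:
σ(1) = 4 → σ⁻¹(4) = 1
σ(2) = 1 → σ⁻¹(1) = 2
σ(3) = 2 → σ⁻¹(2) = 3
σ(4) = 3 → σ⁻¹(3) = 4

σ⁻¹ = [2 3 4 1]


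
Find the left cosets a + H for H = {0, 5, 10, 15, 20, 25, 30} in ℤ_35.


H = {0, 5, 10, 15, 20, 25, 30}, |H| = 7
Number of cosets = |G|/|H| = 35/7 = 5
0 + H = {0, 5, 10, 15, 20, 25, 30}
1 + H = {1, 6, 11, 16, 21, 26, 31}
2 + H = {2, 7, 12, 17, 22, 27, 32}
3 + H = {3, 8, 13, 18, 23, 28, 33}
4 + H = {4, 9, 14, 19, 24, 29, 34}

Cosets: 0+H={0,5,10,15,20,25,30}; 1+H={1,6,11,16,21,26,31}; 2+H={2,7,12,17,22,27,32}; 3+H={3,8,13,18,23,28,33}; 4+H={4,9,14,19,24,29,34}


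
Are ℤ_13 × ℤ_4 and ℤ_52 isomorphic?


Comparing ℤ_13 × ℤ_4 and ℤ_52:
gcd(13,4) = 1, so ℤ_13 × ℤ_4 ≅ ℤ_52 (CRT)

Yes, ℤ_13 × ℤ_4 ≅ ℤ_52


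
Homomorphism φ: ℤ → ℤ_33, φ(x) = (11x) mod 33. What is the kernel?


Kernel = preimage of identity
ker(φ) = {x ∈ ℤ : 11x ≡ 0 (mod 33)}. gcd(11,33) = 11, so 11x ≡ 0 (mod 33) ⟺ x ≡ 0 (mod 33/11 = 3). Hence ker(φ) = 3ℤ

ker(φ) = 3ℤ


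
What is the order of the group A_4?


|A_n| = n!/2 (even permutations)
|A_4| = 4!/2 = 24/2 = 12

|A_4| = 12


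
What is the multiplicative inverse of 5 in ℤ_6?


Use the extended Euclidean algorithm to write 1 = 5·s + 6·t; then s mod 6 is the inverse.
Euclidean algorithm:
  5 = 0·6 + 5
  6 = 1·5 + 1
  5 = 5·1 + 0
gcd(5,6) = 1
Back-substitution gives: 5·(-1) + 6·(1) = 1
So 5⁻¹ ≡ -1 ≡ 5 (mod 6)
Check: 5 × 5 = 25 ≡ 1 (mod 6) ✓

5⁻¹ ≡ 5 (mod 6)


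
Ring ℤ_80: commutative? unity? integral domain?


ℤ_80 is a commutative ring with unity 1; 80 = 2×40 is composite, so 2·40 ≡ 0 gives zero divisors (not an integral domain)
Commutative: Yes
Integral domain: No
Has unity: Yes

ℤ_80: Commutative=Yes, Unity=Yes
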